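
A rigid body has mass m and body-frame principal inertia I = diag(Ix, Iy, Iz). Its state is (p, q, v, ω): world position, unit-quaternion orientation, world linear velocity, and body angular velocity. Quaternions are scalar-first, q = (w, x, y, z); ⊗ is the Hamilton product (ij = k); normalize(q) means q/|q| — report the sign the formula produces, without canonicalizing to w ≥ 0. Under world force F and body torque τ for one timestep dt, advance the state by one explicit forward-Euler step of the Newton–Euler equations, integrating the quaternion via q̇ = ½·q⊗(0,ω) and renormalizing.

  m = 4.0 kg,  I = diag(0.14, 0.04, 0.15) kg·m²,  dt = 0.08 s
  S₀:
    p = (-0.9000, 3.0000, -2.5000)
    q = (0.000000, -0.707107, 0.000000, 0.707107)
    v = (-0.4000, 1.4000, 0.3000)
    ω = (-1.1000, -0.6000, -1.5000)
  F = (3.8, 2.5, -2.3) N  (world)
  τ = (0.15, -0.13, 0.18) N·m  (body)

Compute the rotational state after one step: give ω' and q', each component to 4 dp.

gyro term ω×Iω = (0.0990, -0.0165, -0.0660)
(τ − ω×Iω)/I = (0.3643, -2.8375, 1.6400)
ω' = ω + α·dt = (-1.0709, -0.8270, -1.3688)
2q̇ = q⊗(0,ω) = (0.2828428, 0.4242642, -1.8384782, 0.4242642)
q' = normalize(q + ½dt·q⊗(0,ω)) = (0.0113, -0.6880, -0.0733, 0.7219)

ω' = (-1.0709, -0.8270, -1.3688)
q' = (0.0113, -0.6880, -0.0733, 0.7219)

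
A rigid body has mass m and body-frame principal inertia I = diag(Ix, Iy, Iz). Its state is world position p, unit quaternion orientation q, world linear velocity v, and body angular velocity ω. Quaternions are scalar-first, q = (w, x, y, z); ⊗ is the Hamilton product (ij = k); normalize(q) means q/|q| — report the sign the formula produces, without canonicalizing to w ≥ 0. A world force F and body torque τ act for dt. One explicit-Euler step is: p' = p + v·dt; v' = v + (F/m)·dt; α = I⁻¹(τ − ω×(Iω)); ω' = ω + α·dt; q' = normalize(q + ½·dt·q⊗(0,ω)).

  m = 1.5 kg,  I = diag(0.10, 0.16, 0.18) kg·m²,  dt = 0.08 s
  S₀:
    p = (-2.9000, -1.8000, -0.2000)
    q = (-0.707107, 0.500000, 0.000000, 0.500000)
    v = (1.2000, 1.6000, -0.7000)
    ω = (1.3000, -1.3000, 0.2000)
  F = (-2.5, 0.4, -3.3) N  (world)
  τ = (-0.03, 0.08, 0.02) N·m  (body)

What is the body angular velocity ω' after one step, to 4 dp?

gyro term ω×Iω = (-0.0052, -0.0208, -0.1014)
angular accel α = (-0.2480, 0.6300, 0.6744)
ω' = ω + α·dt = (1.2802, -1.2496, 0.2540)

ω' = (1.2802, -1.2496, 0.2540)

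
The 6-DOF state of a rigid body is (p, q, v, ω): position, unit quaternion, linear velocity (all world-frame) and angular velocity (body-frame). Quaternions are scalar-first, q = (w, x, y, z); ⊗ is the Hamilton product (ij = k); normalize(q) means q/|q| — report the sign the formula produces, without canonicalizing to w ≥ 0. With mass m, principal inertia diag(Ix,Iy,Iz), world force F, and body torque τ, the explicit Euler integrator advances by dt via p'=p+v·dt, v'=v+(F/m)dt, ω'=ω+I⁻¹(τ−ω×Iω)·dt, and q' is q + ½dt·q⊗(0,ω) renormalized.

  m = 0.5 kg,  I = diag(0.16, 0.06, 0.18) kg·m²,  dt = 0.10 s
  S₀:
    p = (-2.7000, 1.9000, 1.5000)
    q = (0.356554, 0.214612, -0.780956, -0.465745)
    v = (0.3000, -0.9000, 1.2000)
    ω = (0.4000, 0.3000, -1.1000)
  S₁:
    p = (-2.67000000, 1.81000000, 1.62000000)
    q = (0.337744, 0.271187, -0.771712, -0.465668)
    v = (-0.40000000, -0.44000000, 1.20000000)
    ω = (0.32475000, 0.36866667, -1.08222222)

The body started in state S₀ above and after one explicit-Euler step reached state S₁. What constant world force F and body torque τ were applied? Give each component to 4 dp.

F = (-3.5000, 2.3000, 0.0000)
τ = (-0.1600, 0.0500, 0.0200)

rate change Δω = (-0.07525000, 0.06866667, 0.01777778)
τ = I·(Δω/dt) + ω₀×(Iω₀) = (-0.1600, 0.0500, 0.0200)
Δv = v₁−v₀ = (-0.70000000, 0.46000000, 0.00000000)
F = m·Δv/dt = (-3.5000, 2.3000, 0.0000)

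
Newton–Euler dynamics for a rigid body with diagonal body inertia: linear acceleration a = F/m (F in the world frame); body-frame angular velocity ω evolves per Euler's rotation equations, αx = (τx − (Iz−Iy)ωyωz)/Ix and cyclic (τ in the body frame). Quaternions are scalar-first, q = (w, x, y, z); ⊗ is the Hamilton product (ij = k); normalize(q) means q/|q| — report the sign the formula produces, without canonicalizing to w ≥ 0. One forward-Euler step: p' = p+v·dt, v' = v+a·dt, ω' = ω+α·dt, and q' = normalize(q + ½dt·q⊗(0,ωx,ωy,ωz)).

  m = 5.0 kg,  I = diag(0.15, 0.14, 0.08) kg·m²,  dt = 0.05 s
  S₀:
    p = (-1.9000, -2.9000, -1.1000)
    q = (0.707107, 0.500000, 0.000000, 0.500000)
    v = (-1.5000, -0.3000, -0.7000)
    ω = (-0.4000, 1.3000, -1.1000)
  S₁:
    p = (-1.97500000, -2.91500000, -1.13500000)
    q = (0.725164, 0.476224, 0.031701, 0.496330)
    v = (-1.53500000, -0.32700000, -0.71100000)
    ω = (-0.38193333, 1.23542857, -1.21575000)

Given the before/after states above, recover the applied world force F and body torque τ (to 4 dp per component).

rate change Δω = (0.01806667, -0.06457143, -0.11575000)
precession coupling = (0.0858, 0.0308, 0.0052)
applied torque τ = (0.1400, -0.1500, -0.1800)
v₁ − v₀ = (-0.03500000, -0.02700000, -0.01100000)
m·(v₁−v₀)/dt = (-3.5000, -2.7000, -1.1000)

F = (-3.5000, -2.7000, -1.1000)
τ = (0.1400, -0.1500, -0.1800)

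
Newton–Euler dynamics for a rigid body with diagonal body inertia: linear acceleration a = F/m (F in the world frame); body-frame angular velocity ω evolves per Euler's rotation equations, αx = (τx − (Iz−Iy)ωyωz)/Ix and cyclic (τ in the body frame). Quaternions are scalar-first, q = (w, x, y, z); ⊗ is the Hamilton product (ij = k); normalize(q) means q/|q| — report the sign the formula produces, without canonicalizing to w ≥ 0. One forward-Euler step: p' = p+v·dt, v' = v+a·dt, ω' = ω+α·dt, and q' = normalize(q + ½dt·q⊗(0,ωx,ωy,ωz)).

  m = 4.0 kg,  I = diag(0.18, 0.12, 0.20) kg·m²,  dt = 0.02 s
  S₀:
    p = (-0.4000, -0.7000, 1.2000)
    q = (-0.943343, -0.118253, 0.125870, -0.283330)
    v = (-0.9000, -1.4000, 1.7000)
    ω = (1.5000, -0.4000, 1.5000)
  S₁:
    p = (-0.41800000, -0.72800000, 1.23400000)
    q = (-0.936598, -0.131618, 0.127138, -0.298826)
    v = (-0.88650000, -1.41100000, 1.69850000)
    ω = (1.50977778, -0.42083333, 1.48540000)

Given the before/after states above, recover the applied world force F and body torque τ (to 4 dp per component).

velocity change Δv = (0.01350000, -0.01100000, -0.00150000)
applied force F = (2.7000, -2.2000, -0.3000)
Δω = ω₁−ω₀ = (0.00977778, -0.02083333, -0.01460000)
gyro term ω₀×Iω₀ = (-0.0480, -0.0450, 0.0360)
I·α + gyro = (0.0400, -0.1700, -0.1100)

F = (2.7000, -2.2000, -0.3000)
τ = (0.0400, -0.1700, -0.1100)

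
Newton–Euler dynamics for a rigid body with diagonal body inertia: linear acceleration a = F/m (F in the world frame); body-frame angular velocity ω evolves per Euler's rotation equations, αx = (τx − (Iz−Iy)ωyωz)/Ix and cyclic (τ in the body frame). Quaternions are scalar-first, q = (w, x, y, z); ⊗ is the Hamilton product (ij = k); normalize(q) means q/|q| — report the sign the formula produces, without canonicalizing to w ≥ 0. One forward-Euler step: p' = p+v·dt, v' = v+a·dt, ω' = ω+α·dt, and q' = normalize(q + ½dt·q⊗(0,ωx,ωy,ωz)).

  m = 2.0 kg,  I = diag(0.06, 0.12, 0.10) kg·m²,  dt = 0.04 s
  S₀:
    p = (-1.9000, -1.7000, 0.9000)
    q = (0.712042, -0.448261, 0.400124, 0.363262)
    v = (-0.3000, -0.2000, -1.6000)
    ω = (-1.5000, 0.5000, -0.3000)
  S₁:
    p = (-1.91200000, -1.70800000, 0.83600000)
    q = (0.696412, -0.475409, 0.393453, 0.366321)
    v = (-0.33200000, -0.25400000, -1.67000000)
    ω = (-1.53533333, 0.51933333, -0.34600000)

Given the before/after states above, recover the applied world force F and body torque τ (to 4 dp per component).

F = (-1.6000, -2.7000, -3.5000)
τ = (-0.0500, 0.0400, -0.1600)

ω₁ − ω₀ = (-0.03533333, 0.01933333, -0.04600000)
precession coupling = (0.0030, -0.0180, -0.0450)
τ = I·(Δω/dt) + ω₀×(Iω₀) = (-0.0500, 0.0400, -0.1600)
v₁ − v₀ = (-0.03200000, -0.05400000, -0.07000000)
m·(v₁−v₀)/dt = (-1.6000, -2.7000, -3.5000)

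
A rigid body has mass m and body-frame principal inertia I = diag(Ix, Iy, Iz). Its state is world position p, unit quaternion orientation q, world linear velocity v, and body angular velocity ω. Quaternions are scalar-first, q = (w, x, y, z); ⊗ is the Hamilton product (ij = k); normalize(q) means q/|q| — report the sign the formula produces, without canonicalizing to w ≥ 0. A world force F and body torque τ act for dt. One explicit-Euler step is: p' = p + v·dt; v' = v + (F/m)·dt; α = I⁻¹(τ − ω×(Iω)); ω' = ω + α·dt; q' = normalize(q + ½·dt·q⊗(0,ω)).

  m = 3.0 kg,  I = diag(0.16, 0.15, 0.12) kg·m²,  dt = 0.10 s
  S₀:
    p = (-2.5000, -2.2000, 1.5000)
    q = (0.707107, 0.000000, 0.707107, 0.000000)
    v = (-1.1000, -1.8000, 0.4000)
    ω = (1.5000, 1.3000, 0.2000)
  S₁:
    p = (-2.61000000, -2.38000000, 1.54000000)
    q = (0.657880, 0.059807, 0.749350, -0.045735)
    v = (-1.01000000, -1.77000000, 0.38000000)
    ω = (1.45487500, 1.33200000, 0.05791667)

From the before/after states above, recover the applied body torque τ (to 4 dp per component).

τ = (-0.0800, 0.0600, -0.1900)

Δω = ω₁−ω₀ = (-0.04512500, 0.03200000, -0.14208333)
ω₀×(Iω₀) = (-0.0078, 0.0120, -0.0195)
τ = I·(Δω/dt) + ω₀×(Iω₀) = (-0.0800, 0.0600, -0.1900)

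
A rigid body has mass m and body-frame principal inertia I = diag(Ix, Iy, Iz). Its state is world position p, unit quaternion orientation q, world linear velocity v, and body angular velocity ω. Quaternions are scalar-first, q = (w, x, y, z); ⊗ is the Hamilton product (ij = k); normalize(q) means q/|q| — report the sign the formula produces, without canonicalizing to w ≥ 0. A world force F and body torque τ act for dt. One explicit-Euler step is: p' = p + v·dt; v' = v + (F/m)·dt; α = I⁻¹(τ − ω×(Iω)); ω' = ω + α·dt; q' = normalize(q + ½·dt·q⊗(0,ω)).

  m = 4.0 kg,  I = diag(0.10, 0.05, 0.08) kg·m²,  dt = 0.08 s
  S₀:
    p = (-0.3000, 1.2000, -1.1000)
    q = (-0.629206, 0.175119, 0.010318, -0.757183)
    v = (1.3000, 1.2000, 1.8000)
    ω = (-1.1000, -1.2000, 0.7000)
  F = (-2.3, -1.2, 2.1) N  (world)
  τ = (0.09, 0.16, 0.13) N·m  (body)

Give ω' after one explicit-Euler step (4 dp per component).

gyro term ω×Iω = (-0.0252, -0.0154, -0.0660)
α = I⁻¹(τ − ω×Iω) = (1.1520, 3.5080, 2.4500)
ω' = ω + α·dt = (-1.0078, -0.9194, 0.8960)

ω' = (-1.0078, -0.9194, 0.8960)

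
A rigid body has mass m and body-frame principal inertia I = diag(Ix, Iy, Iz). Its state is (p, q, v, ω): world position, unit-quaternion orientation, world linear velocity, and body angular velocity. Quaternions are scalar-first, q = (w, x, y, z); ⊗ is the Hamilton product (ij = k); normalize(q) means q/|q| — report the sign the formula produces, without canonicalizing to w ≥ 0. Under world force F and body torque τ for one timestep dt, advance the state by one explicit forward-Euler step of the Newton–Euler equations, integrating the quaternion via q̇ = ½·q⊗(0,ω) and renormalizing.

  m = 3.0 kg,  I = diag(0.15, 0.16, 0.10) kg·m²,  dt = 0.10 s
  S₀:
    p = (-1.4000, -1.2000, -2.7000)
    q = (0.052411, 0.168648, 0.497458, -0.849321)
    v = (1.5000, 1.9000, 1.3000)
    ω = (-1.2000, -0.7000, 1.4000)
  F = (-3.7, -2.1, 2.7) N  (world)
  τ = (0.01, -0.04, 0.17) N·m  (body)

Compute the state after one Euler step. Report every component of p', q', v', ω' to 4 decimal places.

p' = p + v·dt = (-1.2500, -1.0100, -2.5700)
v' = v + a·dt = (1.3767, 1.8300, 1.3900)
α = I⁻¹(τ − ω×Iω) = (-0.3253, 0.2750, 1.6160)
ω + α·dt = (-1.2325, -0.6725, 1.5616)
Hamilton product q⊗(0,ω) = (1.7396476, 0.0390233, 0.7463903, 0.5522714)
q' = normalize(q + ½dt·q⊗(0,ω)) = (0.1387, 0.1698, 0.5322, -0.8177)

p' = (-1.2500, -1.0100, -2.5700)
q' = (0.1387, 0.1698, 0.5322, -0.8177)
v' = (1.3767, 1.8300, 1.3900)
ω' = (-1.2325, -0.6725, 1.5616)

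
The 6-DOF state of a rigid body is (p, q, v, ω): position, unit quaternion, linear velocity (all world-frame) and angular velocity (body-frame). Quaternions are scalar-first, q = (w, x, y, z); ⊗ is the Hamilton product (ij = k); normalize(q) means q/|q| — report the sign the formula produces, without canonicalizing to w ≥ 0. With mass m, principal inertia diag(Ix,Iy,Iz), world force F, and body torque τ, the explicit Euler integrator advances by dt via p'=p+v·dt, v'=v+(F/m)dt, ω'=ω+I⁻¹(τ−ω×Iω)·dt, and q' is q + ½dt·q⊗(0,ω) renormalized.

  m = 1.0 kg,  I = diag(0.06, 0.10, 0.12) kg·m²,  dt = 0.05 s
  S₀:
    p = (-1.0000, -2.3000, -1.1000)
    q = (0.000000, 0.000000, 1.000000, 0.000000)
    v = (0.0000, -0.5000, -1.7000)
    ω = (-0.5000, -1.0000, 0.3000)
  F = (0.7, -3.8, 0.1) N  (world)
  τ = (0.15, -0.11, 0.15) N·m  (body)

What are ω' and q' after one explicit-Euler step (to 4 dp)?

ω' = (-0.3700, -1.0595, 0.3542)
q' = (0.0250, 0.0075, 0.9996, 0.0125)

ω×(Iω) gyroscopic = (-0.0060, 0.0090, 0.0200)
angular accel α = (2.6000, -1.1900, 1.0833)
ω' = ω + α·dt = (-0.3700, -1.0595, 0.3542)
q⊗(0,ω) = (1.0000000, 0.3000000, 0.0000000, 0.5000000)
q' = normalize(q + ½dt·q⊗(0,ω)) = (0.0250, 0.0075, 0.9996, 0.0125)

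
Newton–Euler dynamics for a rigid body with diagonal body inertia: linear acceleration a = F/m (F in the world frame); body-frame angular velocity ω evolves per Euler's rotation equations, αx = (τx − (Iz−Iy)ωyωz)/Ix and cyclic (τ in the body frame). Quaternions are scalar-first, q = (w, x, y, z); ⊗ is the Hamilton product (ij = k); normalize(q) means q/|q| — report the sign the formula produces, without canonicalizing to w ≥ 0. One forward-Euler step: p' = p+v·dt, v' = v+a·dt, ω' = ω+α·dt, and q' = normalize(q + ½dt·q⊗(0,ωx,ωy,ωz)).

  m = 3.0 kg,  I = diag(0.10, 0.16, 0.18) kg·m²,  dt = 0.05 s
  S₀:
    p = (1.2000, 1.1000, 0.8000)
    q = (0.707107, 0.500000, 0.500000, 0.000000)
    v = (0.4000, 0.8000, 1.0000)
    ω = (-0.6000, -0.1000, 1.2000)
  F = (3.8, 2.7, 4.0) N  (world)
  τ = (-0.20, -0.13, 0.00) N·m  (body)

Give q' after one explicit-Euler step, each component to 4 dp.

Hamilton product q⊗(0,ω) = (0.3500000, 0.1757358, -0.6707107, 1.0985284)
updated quaternion q' = (0.7155, 0.5041, 0.4830, 0.0274)

q' = (0.7155, 0.5041, 0.4830, 0.0274)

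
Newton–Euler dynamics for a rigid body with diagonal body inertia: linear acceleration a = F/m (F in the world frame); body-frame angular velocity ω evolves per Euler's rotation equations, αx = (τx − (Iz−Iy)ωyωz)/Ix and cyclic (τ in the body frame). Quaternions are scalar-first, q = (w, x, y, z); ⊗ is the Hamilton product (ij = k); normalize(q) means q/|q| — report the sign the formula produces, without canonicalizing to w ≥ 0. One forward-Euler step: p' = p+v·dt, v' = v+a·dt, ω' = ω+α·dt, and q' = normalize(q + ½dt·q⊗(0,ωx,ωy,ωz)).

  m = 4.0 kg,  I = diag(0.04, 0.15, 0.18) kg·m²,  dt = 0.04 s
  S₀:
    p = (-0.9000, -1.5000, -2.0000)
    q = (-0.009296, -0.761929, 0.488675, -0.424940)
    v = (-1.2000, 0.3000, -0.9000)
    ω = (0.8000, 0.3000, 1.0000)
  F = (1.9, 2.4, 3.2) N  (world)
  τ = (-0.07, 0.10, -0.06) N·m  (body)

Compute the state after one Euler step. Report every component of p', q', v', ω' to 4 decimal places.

p' = (-0.9480, -1.4880, -2.0360)
q' = (0.0085, -0.7495, 0.4969, -0.4374)
v' = (-1.1810, 0.3240, -0.8680)
ω' = (0.7210, 0.3565, 0.9808)

a = F/m = (0.4750, 0.6000, 0.8000)
p' = p + v·dt = (-0.9480, -1.4880, -2.0360)
v' = v + a·dt = (-1.1810, 0.3240, -0.8680)
angular accel α = (-1.9750, 1.4133, -0.4800)
ω + α·dt = (0.7210, 0.3565, 0.9808)
q⊗(0,ω) = (0.8878807, 0.6087202, 0.4191882, -0.6288147)
updated quaternion q' = (0.0085, -0.7495, 0.4969, -0.4374)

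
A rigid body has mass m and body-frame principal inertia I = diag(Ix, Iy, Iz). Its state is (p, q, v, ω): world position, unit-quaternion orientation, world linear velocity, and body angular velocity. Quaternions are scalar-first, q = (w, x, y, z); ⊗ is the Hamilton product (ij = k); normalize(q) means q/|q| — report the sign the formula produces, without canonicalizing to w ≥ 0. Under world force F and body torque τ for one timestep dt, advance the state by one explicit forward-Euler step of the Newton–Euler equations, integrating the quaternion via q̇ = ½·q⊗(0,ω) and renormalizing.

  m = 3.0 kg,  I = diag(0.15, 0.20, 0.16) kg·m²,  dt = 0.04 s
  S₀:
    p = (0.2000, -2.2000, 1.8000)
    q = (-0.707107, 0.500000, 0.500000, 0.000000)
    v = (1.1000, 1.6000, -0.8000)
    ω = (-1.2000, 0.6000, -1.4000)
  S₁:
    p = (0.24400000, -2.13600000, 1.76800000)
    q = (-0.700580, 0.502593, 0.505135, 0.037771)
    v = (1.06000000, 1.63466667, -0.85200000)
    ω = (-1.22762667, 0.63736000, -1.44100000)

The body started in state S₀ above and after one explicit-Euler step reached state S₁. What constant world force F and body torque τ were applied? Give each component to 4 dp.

F = (-3.0000, 2.6000, -3.9000)
τ = (-0.0700, 0.1700, -0.2000)

v₁ − v₀ = (-0.04000000, 0.03466667, -0.05200000)
F = m·Δv/dt = (-3.0000, 2.6000, -3.9000)
Δω = ω₁−ω₀ = (-0.02762667, 0.03736000, -0.04100000)
ω₀×(Iω₀) = (0.0336, -0.0168, -0.0360)
τ = I·(Δω/dt) + ω₀×(Iω₀) = (-0.0700, 0.1700, -0.2000)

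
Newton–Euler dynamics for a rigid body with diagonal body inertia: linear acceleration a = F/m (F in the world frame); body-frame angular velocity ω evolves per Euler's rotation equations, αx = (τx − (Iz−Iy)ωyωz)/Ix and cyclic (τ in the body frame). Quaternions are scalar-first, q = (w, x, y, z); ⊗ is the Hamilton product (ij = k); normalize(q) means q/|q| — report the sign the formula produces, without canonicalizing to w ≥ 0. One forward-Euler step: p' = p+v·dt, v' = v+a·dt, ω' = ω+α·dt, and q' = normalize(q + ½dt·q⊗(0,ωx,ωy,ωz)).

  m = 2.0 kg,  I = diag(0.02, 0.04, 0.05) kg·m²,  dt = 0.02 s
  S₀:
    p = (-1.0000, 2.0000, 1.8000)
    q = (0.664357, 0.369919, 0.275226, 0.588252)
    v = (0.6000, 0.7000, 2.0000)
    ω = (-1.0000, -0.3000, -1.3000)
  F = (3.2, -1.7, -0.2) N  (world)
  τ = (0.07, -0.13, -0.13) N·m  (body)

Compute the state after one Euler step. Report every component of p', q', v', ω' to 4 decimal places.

p' = (-0.9880, 2.0140, 1.8400)
q' = (0.6764, 0.3614, 0.2721, 0.5812)
v' = (0.6320, 0.6830, 1.9980)
ω' = (-0.9339, -0.3455, -1.3544)

a = F/m = (1.6000, -0.8500, -0.1000)
new position p' = (-0.9880, 2.0140, 1.8400)
v' = v + a·dt = (0.6320, 0.6830, 1.9980)
ω×(Iω) gyroscopic = (0.0039, -0.0390, 0.0060)
α = I⁻¹(τ − ω×Iω) = (3.3050, -2.2750, -2.7200)
ω + α·dt = (-0.9339, -0.3455, -1.3544)
q⊗(0,ω) = (1.2172144, -0.8456752, -0.3066644, -0.6994138)
updated quaternion q' = (0.6764, 0.3614, 0.2721, 0.5812)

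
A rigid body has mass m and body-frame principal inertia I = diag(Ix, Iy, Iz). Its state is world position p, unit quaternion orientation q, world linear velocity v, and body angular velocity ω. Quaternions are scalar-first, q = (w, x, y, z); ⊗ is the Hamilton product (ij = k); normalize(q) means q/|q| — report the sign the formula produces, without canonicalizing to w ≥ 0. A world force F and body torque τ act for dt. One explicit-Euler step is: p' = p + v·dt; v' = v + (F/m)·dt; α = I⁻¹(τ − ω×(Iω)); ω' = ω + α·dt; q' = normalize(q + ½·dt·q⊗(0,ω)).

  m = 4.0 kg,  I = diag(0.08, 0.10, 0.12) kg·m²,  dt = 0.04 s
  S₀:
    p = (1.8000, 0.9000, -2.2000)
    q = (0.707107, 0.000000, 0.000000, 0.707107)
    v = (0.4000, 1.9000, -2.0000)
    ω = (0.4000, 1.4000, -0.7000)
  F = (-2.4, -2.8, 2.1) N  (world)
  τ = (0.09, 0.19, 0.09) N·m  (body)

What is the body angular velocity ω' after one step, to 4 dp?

ω' = (0.4548, 1.4715, -0.6737)

precession coupling ω×(Iω) = (-0.0196, 0.0112, 0.0112)
angular accel α = (1.3700, 1.7880, 0.6567)
new body rate ω' = (0.4548, 1.4715, -0.6737)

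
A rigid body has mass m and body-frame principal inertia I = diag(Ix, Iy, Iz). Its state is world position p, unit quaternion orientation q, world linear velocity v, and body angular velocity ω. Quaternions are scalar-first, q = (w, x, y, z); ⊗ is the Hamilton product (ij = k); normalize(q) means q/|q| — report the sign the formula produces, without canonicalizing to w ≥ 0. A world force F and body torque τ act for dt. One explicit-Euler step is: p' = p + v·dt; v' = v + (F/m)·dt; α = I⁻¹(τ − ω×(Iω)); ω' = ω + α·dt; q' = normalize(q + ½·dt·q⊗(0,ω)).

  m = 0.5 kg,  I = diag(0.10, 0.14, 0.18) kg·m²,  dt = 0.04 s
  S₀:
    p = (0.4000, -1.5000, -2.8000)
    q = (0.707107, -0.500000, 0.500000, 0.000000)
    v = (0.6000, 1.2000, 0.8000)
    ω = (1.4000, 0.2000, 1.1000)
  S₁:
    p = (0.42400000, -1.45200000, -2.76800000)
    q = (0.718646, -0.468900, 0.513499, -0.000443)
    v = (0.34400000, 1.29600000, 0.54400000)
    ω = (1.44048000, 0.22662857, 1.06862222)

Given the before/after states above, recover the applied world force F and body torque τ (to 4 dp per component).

rate change Δω = (0.04048000, 0.02662857, -0.03137778)
gyro term ω₀×Iω₀ = (0.0088, -0.1232, 0.0112)
I·α + gyro = (0.1100, -0.0300, -0.1300)
v₁ − v₀ = (-0.25600000, 0.09600000, -0.25600000)
m·(v₁−v₀)/dt = (-3.2000, 1.2000, -3.2000)

F = (-3.2000, 1.2000, -3.2000)
τ = (0.1100, -0.0300, -0.1300)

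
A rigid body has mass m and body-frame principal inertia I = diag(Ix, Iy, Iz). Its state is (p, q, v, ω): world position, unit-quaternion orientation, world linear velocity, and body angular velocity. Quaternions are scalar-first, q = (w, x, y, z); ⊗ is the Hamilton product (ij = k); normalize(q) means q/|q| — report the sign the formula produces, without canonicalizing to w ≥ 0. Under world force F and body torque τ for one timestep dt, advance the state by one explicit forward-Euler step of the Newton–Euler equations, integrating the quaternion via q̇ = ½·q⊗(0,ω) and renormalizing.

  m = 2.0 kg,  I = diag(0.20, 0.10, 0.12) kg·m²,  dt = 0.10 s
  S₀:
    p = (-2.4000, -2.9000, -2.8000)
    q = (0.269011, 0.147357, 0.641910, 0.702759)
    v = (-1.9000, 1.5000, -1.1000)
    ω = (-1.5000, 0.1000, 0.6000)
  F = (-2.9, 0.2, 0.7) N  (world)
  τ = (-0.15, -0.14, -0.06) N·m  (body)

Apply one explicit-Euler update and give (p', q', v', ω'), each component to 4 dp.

p' = (-2.5900, -2.7500, -2.9100)
q' = (0.2549, 0.1425, 0.5842, 0.7572)
v' = (-2.0450, 1.5100, -1.0650)
ω' = (-1.5756, 0.0320, 0.5375)

a = F/m = (-1.4500, 0.1000, 0.3500)
p + v·dt = (-2.5900, -2.7500, -2.9100)
v + (F/m)dt = (-2.0450, 1.5100, -1.0650)
ω×(Iω) gyroscopic = (0.0012, -0.0720, 0.0150)
angular accel α = (-0.7560, -0.6800, -0.6250)
new body rate ω' = (-1.5756, 0.0320, 0.5375)
Hamilton product q⊗(0,ω) = (-0.2648109, -0.0886464, -1.1156516, 1.1390073)
q' = normalize(q + ½dt·q⊗(0,ω)) = (0.2549, 0.1425, 0.5842, 0.7572)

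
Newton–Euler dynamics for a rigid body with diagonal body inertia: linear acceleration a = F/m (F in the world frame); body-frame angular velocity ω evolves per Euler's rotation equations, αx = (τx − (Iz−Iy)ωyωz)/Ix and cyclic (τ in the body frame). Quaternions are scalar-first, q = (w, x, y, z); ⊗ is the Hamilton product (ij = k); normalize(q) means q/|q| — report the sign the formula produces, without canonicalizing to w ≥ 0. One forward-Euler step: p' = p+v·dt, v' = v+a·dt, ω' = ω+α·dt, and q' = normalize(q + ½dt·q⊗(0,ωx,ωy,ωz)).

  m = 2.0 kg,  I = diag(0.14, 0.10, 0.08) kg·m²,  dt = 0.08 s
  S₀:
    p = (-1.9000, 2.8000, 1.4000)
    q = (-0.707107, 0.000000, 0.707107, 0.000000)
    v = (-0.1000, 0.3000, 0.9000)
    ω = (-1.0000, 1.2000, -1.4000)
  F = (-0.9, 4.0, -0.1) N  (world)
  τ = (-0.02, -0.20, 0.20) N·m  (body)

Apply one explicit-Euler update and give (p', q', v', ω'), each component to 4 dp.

p' = (-1.9080, 2.8240, 1.4720)
q' = (-0.7385, -0.0113, 0.6708, 0.0676)
v' = (-0.1360, 0.4600, 0.8960)
ω' = (-1.0306, 0.9728, -1.2480)

gyro term ω×Iω = (0.0336, 0.0840, 0.0480)
(τ − ω×Iω)/I = (-0.3829, -2.8400, 1.9000)
ω + α·dt = (-1.0306, 0.9728, -1.2480)
Hamilton product q⊗(0,ω) = (-0.8485284, -0.2828428, -0.8485284, 1.6970568)
updated quaternion q' = (-0.7385, -0.0113, 0.6708, 0.0676)
linear accel F/m = (-0.4500, 2.0000, -0.0500)
p + v·dt = (-1.9080, 2.8240, 1.4720)
new velocity v' = (-0.1360, 0.4600, 0.8960)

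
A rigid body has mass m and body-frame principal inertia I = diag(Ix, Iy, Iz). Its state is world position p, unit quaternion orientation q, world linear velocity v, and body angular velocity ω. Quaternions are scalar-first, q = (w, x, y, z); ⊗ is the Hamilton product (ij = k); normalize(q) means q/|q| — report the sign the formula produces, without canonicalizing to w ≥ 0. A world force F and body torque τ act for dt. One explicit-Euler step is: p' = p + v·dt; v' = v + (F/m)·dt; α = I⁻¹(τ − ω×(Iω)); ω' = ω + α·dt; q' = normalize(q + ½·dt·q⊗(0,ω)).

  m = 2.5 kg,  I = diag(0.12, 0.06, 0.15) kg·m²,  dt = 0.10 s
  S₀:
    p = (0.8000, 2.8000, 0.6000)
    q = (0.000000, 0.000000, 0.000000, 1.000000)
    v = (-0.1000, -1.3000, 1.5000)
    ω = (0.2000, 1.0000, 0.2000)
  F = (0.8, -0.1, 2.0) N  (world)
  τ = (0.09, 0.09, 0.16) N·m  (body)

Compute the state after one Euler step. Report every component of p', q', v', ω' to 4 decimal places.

p' = (0.7900, 2.6700, 0.7500)
q' = (-0.0100, -0.0499, 0.0100, 0.9987)
v' = (-0.0680, -1.3040, 1.5800)
ω' = (0.2600, 1.1520, 0.3147)

a = F/m = (0.3200, -0.0400, 0.8000)
p' = p + v·dt = (0.7900, 2.6700, 0.7500)
new velocity v' = (-0.0680, -1.3040, 1.5800)
angular accel α = (0.6000, 1.5200, 1.1467)
new body rate ω' = (0.2600, 1.1520, 0.3147)
q⊗(0,ω) = (-0.2000000, -1.0000000, 0.2000000, 0.0000000)
q + ½dt·q⊗(0,ω), renormalized = (-0.0100, -0.0499, 0.0100, 0.9987)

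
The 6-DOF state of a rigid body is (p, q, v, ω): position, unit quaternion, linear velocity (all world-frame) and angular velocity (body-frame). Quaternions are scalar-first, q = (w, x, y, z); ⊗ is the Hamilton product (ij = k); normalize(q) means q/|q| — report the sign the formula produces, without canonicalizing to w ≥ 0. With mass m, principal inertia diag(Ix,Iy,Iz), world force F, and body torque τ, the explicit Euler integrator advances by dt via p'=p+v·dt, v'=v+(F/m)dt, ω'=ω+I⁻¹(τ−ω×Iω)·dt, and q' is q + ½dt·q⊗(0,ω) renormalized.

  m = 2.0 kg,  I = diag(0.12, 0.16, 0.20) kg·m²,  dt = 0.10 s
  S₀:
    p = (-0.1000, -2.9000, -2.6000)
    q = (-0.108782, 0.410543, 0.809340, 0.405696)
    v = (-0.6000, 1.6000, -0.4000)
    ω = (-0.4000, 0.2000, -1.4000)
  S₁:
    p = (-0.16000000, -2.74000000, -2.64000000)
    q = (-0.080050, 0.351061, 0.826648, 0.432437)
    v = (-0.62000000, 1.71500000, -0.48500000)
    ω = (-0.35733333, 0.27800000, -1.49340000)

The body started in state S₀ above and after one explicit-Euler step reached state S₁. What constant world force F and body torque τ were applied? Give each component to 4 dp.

Δv = v₁−v₀ = (-0.02000000, 0.11500000, -0.08500000)
m·(v₁−v₀)/dt = (-0.4000, 2.3000, -1.7000)
rate change Δω = (0.04266667, 0.07800000, -0.09340000)
applied torque τ = (0.0400, 0.0800, -0.1900)

F = (-0.4000, 2.3000, -1.7000)
τ = (0.0400, 0.0800, -0.1900)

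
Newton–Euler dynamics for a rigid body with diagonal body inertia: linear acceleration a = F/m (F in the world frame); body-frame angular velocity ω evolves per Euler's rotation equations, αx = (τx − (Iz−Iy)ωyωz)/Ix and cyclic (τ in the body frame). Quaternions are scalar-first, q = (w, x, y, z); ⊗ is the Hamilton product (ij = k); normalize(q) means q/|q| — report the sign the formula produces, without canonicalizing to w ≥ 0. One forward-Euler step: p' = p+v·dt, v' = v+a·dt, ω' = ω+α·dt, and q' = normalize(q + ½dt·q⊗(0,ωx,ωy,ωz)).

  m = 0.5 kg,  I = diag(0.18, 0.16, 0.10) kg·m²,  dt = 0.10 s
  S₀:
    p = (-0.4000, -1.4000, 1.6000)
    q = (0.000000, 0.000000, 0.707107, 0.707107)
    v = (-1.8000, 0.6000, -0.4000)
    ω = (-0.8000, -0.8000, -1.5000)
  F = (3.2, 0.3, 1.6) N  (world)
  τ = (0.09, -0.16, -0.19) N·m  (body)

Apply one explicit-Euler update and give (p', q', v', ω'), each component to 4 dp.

p' = (-0.5800, -1.3400, 1.5600)
q' = (0.0810, -0.0246, 0.6758, 0.7322)
v' = (-1.1600, 0.6600, -0.0800)
ω' = (-0.7100, -0.9600, -1.6772)

angular accel α = (0.9000, -1.6000, -1.7720)
new body rate ω' = (-0.7100, -0.9600, -1.6772)
2q̇ = q⊗(0,ω) = (1.6263461, -0.4949749, -0.5656856, 0.5656856)
q' = normalize(q + ½dt·q⊗(0,ω)) = (0.0810, -0.0246, 0.6758, 0.7322)
p + v·dt = (-0.5800, -1.3400, 1.5600)
v + (F/m)dt = (-1.1600, 0.6600, -0.0800)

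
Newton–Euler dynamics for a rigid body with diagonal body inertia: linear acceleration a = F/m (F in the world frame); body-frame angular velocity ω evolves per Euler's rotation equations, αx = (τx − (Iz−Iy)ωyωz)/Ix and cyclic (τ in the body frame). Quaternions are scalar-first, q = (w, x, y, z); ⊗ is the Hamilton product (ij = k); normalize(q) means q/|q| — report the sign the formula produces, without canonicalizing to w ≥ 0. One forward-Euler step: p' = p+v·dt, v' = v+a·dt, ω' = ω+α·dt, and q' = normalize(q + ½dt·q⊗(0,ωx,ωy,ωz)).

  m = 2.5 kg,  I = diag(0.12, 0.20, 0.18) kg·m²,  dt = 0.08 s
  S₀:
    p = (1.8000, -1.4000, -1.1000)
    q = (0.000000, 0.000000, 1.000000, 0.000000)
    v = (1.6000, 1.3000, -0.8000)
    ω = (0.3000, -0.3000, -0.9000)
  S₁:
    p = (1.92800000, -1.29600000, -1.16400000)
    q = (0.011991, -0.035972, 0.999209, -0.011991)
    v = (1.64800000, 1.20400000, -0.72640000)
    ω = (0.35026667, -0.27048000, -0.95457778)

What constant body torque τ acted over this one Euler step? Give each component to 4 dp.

rate change Δω = (0.05026667, 0.02952000, -0.05457778)
τ = I·(Δω/dt) + ω₀×(Iω₀) = (0.0700, 0.0900, -0.1300)

τ = (0.0700, 0.0900, -0.1300)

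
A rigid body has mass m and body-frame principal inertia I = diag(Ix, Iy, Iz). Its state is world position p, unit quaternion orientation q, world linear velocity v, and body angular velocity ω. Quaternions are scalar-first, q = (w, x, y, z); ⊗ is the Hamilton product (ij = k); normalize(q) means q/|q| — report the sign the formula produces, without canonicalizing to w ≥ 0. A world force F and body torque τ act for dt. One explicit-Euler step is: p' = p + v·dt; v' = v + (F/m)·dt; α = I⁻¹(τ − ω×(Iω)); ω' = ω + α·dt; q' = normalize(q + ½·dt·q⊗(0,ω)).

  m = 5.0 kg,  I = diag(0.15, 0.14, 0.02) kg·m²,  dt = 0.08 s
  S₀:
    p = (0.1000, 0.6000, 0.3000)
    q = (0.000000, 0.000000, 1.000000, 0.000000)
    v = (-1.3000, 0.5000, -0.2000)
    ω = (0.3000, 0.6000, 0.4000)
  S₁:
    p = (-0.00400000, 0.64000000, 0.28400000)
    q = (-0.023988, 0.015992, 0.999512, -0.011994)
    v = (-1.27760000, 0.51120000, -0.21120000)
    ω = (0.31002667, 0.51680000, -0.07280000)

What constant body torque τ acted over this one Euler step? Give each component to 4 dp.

ω₁ − ω₀ = (0.01002667, -0.08320000, -0.47280000)
precession coupling = (-0.0288, 0.0156, -0.0018)
applied torque τ = (-0.0100, -0.1300, -0.1200)

τ = (-0.0100, -0.1300, -0.1200)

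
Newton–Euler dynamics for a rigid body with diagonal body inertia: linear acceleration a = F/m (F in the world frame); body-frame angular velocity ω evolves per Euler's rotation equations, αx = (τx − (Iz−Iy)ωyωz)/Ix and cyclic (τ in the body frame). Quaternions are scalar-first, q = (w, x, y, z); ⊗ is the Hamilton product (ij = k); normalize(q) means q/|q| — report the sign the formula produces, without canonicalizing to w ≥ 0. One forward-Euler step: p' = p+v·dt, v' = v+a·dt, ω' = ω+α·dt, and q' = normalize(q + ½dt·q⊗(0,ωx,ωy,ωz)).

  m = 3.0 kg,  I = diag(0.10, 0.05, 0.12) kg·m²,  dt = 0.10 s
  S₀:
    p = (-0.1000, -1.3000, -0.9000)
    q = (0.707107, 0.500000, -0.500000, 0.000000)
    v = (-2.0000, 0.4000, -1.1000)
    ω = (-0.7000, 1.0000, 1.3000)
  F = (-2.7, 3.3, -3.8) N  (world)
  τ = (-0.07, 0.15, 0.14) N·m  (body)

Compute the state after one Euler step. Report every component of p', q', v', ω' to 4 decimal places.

p' = (-0.3000, -1.2600, -1.0100)
q' = (0.7466, 0.4410, -0.4952, 0.0533)
v' = (-2.0900, 0.5100, -1.2267)
ω' = (-0.8610, 1.2636, 1.3875)

p + v·dt = (-0.3000, -1.2600, -1.0100)
v + (F/m)dt = (-2.0900, 0.5100, -1.2267)
(τ − ω×Iω)/I = (-1.6100, 2.6360, 0.8750)
new body rate ω' = (-0.8610, 1.2636, 1.3875)
q⊗(0,ω) = (0.8500000, -1.1449749, 0.0571070, 1.0692391)
q' = normalize(q + ½dt·q⊗(0,ω)) = (0.7466, 0.4410, -0.4952, 0.0533)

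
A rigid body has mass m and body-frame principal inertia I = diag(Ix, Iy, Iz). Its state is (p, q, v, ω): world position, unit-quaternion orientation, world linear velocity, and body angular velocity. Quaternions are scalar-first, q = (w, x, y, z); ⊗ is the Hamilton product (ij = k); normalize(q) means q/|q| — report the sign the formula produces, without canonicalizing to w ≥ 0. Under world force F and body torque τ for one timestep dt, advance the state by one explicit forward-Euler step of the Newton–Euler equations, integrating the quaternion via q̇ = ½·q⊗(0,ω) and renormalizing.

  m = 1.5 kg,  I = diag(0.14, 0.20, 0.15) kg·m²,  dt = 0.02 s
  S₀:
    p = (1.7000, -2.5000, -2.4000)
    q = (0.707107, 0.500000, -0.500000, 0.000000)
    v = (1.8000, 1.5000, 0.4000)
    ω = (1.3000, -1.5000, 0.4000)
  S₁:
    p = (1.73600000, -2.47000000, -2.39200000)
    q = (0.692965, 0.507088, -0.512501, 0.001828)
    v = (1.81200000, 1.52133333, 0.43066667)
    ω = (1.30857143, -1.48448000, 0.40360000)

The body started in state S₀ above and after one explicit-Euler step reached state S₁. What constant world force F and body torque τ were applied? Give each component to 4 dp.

rate change Δω = (0.00857143, 0.01552000, 0.00360000)
applied torque τ = (0.0900, 0.1500, -0.0900)
velocity change Δv = (0.01200000, 0.02133333, 0.03066667)
applied force F = (0.9000, 1.6000, 2.3000)

F = (0.9000, 1.6000, 2.3000)
τ = (0.0900, 0.1500, -0.0900)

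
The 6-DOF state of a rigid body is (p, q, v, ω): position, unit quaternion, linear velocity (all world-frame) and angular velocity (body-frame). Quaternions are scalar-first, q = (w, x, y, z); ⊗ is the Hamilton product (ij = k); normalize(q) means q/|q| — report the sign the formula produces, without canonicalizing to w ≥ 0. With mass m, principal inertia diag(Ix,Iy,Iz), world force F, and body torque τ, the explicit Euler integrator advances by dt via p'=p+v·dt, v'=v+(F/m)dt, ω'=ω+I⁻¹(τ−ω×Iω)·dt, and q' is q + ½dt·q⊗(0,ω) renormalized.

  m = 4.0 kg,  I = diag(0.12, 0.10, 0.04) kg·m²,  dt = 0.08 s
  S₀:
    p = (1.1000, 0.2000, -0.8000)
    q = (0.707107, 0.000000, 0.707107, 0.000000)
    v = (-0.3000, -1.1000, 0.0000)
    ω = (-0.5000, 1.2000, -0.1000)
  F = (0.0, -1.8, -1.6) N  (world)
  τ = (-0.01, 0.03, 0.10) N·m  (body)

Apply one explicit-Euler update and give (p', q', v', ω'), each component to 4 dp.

p' = p + v·dt = (1.0760, 0.1120, -0.8000)
v + (F/m)dt = (-0.3000, -1.1360, -0.0320)
ω×(Iω) gyroscopic = (0.0072, 0.0040, 0.0120)
(τ − ω×Iω)/I = (-0.1433, 0.2600, 2.2000)
new body rate ω' = (-0.5115, 1.2208, 0.0760)
Hamilton product q⊗(0,ω) = (-0.8485284, -0.4242642, 0.8485284, 0.2828428)
q' = normalize(q + ½dt·q⊗(0,ω)) = (0.6723, -0.0169, 0.7400, 0.0113)

p' = (1.0760, 0.1120, -0.8000)
q' = (0.6723, -0.0169, 0.7400, 0.0113)
v' = (-0.3000, -1.1360, -0.0320)
ω' = (-0.5115, 1.2208, 0.0760)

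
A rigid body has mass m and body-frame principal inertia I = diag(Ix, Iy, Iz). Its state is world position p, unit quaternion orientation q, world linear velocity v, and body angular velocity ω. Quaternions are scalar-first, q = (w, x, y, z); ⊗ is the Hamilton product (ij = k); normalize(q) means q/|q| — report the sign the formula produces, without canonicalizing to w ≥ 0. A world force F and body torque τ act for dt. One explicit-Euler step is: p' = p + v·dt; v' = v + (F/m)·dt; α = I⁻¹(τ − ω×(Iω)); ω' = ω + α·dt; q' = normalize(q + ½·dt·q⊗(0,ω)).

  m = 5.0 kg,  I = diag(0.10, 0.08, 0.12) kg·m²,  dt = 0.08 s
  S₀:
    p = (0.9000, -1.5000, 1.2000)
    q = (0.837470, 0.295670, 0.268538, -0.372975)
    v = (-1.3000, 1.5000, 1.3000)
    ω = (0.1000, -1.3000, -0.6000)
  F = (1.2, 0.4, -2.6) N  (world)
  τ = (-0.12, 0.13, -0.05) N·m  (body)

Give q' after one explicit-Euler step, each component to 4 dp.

2q̇ = q⊗(0,ω) = (0.0957474, -0.5622433, -0.9486065, -0.9137068)
updated quaternion q' = (0.8399, 0.2727, 0.2302, -0.4089)

q' = (0.8399, 0.2727, 0.2302, -0.4089)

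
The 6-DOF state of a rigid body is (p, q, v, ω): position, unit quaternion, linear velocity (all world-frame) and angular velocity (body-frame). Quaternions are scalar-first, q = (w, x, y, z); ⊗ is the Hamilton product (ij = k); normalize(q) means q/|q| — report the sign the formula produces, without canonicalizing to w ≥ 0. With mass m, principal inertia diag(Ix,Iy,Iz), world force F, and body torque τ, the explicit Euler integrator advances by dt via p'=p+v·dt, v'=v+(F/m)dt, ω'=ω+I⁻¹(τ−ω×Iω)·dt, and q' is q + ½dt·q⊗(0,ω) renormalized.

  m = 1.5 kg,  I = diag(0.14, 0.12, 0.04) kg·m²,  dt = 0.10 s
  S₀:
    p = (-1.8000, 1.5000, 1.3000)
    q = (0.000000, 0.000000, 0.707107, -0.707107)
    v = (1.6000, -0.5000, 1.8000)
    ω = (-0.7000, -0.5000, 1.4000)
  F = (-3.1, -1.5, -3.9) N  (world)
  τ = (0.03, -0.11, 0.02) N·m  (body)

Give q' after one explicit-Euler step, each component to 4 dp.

q' = (0.0669, 0.0317, 0.7294, -0.6801)

q⊗(0,ω) = (1.3435033, 0.6363963, 0.4949749, 0.4949749)
updated quaternion q' = (0.0669, 0.0317, 0.7294, -0.6801)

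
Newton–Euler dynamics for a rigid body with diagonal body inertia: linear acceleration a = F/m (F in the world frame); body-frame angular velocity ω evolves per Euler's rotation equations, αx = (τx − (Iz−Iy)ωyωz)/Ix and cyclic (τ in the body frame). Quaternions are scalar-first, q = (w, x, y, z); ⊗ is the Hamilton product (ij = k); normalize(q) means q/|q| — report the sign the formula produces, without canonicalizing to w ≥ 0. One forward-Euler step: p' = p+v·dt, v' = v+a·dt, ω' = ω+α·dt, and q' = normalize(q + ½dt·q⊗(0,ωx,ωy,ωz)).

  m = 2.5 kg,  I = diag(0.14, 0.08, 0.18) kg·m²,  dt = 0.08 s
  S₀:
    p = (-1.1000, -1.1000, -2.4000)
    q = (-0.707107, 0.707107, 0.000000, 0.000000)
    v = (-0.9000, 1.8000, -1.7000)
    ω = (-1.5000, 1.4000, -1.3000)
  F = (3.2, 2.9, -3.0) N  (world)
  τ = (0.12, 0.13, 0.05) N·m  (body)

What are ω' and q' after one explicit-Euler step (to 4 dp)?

ω' = (-1.3274, 1.6080, -1.3338)
q' = (-0.6616, 0.7460, -0.0028, 0.0760)

angular accel α = (2.1571, 2.6000, -0.4222)
new body rate ω' = (-1.3274, 1.6080, -1.3338)
Hamilton product q⊗(0,ω) = (1.0606605, 1.0606605, -0.0707107, 1.9091889)
updated quaternion q' = (-0.6616, 0.7460, -0.0028, 0.0760)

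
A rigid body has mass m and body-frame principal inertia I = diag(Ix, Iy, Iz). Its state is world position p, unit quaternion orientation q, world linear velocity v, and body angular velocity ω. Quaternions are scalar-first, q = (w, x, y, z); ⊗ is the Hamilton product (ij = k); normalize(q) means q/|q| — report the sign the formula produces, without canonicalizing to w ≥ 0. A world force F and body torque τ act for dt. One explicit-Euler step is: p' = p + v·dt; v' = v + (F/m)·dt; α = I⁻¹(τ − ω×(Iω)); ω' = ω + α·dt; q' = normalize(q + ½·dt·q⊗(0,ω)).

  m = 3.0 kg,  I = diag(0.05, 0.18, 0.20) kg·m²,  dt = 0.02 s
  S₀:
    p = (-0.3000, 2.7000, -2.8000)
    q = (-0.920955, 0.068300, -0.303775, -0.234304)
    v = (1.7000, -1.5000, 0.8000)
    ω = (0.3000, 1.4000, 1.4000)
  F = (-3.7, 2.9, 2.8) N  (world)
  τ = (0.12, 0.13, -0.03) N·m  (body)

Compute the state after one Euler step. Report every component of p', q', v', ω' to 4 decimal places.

linear accel F/m = (-1.2333, 0.9667, 0.9333)
p + v·dt = (-0.2660, 2.6700, -2.7840)
new velocity v' = (1.6753, -1.4807, 0.8187)
gyro term ω×Iω = (0.0392, -0.0630, 0.0546)
(τ − ω×Iω)/I = (1.6160, 1.0722, -0.4230)
ω' = ω + α·dt = (0.3323, 1.4214, 1.3915)
Hamilton product q⊗(0,ω) = (0.7328206, -0.3735459, -1.4552482, -1.1025845)
q' = normalize(q + ½dt·q⊗(0,ω)) = (-0.9134, 0.0646, -0.3183, -0.2453)

p' = (-0.2660, 2.6700, -2.7840)
q' = (-0.9134, 0.0646, -0.3183, -0.2453)
v' = (1.6753, -1.4807, 0.8187)
ω' = (0.3323, 1.4214, 1.3915)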